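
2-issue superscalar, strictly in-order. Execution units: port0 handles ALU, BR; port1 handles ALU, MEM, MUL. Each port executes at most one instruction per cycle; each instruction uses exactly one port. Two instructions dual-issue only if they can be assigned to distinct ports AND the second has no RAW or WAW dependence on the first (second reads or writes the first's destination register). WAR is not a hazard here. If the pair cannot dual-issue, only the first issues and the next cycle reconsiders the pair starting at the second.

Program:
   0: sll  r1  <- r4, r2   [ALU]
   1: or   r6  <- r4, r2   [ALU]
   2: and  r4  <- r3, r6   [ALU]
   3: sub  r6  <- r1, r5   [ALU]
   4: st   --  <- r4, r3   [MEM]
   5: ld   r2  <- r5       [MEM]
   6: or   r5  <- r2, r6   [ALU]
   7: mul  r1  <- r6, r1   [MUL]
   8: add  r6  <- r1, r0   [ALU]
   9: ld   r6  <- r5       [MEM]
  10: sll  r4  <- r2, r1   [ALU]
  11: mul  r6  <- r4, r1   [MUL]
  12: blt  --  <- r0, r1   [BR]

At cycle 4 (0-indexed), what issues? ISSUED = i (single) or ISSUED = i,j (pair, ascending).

ISSUED = 6,7

[0] i0,i1  sll;or  -- dual
[1] i2,i3  and;sub  -- dual
[2] i4  st  -- no-port MEM/MEM
[3] i5  ld  -- RAW r2
[4] i6,i7  or;mul  -- dual
[5] i8  add  -- WAW r6
[6] i9,i10  ld;sll  -- dual
[7] i11,i12  mul;blt  -- dual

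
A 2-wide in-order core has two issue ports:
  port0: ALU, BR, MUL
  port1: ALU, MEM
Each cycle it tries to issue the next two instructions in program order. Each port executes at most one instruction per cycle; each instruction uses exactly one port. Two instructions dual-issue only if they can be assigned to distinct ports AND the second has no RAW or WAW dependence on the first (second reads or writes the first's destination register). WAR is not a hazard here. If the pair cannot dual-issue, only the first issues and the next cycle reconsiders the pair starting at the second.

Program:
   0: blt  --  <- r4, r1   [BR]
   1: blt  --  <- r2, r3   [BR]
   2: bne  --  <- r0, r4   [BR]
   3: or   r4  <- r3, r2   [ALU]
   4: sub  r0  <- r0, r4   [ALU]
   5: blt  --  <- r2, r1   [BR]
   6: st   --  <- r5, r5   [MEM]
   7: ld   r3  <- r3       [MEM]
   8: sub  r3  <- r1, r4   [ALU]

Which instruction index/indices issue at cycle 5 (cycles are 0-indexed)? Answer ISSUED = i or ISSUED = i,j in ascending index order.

[0] i0  blt  -- no-port BR/BR
[1] i1  blt  -- no-port BR/BR
[2] i2,i3  bne/or  -- 2-wide
[3] i4,i5  sub/blt  -- 2-wide
[4] i6  st  -- no-port MEM/MEM
[5] i7  ld  -- WAW r3
[6] i8  sub  -- tail

ISSUED = 7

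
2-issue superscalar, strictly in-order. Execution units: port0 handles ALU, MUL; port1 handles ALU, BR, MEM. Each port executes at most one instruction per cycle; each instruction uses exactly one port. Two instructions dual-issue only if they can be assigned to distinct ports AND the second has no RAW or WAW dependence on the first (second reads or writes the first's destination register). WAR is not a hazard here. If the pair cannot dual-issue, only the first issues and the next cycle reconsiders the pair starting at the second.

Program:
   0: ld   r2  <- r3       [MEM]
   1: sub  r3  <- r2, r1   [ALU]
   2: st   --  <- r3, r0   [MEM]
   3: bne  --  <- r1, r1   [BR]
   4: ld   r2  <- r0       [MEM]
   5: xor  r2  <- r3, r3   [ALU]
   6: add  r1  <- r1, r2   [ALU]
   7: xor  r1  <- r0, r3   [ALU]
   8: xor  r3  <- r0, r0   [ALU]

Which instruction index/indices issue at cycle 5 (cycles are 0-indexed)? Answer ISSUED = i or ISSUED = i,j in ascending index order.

  cy0 -> i0 (ld) RAW r2
  cy1 -> i1 (sub) RAW r3
  cy2 -> i2 (st) no-port MEM/BR
  cy3 -> i3 (bne) no-port BR/MEM
  cy4 -> i4 (ld) WAW r2
  cy5 -> i5 (xor) RAW r2
  cy6 -> i6 (add) WAW r1
  cy7 -> i7/i8 (xor/xor) 2-wide

ISSUED = 5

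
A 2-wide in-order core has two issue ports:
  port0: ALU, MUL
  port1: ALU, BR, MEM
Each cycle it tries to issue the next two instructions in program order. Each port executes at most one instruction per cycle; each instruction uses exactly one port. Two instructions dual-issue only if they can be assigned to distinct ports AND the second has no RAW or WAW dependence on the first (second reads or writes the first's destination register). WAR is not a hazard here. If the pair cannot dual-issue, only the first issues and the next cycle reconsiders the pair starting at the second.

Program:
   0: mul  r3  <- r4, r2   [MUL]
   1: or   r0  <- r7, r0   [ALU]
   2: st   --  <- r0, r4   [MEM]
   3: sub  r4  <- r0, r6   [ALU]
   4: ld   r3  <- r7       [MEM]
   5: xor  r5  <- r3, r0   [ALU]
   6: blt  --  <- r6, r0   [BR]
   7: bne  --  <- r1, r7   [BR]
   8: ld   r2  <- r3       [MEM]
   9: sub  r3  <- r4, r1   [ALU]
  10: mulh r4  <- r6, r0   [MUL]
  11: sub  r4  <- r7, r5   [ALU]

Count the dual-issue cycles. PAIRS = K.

PAIRS = 4

  cy0 -> i0/i1 (mul;or) pair
  cy1 -> i2/i3 (st;sub) pair
  cy2 -> i4 (ld) RAW r3
  cy3 -> i5/i6 (xor;blt) pair
  cy4 -> i7 (bne) no-port BR/MEM
  cy5 -> i8/i9 (ld;sub) pair
  cy6 -> i10 (mulh) WAW r4
  cy7 -> i11 (sub) tail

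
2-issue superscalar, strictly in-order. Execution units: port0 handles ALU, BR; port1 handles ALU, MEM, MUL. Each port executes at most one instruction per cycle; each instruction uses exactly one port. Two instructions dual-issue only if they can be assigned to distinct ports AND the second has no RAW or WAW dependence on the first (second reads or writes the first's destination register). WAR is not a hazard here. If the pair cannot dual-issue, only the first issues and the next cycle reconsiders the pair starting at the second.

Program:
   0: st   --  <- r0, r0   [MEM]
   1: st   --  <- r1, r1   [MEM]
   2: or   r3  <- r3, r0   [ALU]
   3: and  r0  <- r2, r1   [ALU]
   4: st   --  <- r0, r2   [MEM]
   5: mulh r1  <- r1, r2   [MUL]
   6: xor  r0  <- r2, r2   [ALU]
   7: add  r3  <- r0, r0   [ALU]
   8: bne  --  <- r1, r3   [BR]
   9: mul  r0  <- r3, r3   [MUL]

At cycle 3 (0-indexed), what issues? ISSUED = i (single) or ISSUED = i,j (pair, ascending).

  cy0 -> i0 (st.MEM) no-port MEM/MEM
  cy1 -> i1/i2 (st.MEM/or.ALU) 2-wide
  cy2 -> i3 (and.ALU) RAW r0
  cy3 -> i4 (st.MEM) no-port MEM/MUL
  cy4 -> i5/i6 (mulh.MUL/xor.ALU) 2-wide
  cy5 -> i7 (add.ALU) RAW r3
  cy6 -> i8/i9 (bne.BR/mul.MUL) 2-wide

ISSUED = 4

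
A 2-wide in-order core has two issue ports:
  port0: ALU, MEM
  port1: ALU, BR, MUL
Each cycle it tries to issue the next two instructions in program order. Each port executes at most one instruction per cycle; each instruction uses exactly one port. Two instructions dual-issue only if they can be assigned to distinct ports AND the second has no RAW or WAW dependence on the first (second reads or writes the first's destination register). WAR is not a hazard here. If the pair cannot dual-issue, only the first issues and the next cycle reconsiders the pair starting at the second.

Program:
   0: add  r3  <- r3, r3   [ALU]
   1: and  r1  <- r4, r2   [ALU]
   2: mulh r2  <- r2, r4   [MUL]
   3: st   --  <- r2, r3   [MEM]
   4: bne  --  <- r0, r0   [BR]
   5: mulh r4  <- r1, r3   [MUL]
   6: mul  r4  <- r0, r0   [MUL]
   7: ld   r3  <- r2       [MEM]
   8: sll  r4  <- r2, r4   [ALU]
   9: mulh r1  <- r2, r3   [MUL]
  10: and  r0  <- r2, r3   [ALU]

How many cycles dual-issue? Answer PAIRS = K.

t=0 i0,i1:add.ALU and.ALU ; 2-wide
t=1 i2:mulh.MUL ; RAW r2
t=2 i3,i4:st.MEM bne.BR ; 2-wide
t=3 i5:mulh.MUL ; no-port MUL/MUL
t=4 i6,i7:mul.MUL ld.MEM ; 2-wide
t=5 i8,i9:sll.ALU mulh.MUL ; 2-wide
t=6 i10:and.ALU ; tail

PAIRS = 4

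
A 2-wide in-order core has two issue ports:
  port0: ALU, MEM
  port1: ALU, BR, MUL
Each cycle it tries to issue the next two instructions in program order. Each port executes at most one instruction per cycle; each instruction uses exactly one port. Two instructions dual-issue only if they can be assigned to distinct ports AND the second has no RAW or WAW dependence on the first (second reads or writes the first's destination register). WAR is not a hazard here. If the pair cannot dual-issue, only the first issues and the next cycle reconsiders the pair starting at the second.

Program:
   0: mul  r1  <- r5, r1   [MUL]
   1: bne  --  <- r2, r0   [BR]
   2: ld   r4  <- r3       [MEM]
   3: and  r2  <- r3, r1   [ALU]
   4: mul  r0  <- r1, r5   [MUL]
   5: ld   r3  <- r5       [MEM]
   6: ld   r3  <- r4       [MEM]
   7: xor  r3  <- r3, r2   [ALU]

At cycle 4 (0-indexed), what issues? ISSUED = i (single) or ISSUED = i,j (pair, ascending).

c0: i0 mul.MUL  no-port MUL/BR
c1: i1/i2 bne.BR;ld.MEM  2-wide
c2: i3/i4 and.ALU;mul.MUL  2-wide
c3: i5 ld.MEM  no-port MEM/MEM
c4: i6 ld.MEM  RAW+WAW r3
c5: i7 xor.ALU  tail

ISSUED = 6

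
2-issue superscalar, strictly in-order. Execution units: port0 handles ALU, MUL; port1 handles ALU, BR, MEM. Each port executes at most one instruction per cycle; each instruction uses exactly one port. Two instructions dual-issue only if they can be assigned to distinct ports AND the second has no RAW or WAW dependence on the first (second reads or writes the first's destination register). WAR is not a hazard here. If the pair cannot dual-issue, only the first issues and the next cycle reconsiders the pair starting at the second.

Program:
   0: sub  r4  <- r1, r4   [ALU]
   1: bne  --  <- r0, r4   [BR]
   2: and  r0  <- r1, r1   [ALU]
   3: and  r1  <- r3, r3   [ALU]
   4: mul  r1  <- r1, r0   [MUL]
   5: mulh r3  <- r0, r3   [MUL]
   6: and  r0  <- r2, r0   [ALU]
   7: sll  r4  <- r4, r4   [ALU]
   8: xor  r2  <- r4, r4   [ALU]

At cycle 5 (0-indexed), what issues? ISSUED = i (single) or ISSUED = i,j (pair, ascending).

t=0 i0:sub ; RAW r4
t=1 i1/i2:bne and ; pair
t=2 i3:and ; RAW+WAW r1
t=3 i4:mul ; no-port MUL/MUL
t=4 i5/i6:mulh and ; pair
t=5 i7:sll ; RAW r4
t=6 i8:xor ; tail

ISSUED = 7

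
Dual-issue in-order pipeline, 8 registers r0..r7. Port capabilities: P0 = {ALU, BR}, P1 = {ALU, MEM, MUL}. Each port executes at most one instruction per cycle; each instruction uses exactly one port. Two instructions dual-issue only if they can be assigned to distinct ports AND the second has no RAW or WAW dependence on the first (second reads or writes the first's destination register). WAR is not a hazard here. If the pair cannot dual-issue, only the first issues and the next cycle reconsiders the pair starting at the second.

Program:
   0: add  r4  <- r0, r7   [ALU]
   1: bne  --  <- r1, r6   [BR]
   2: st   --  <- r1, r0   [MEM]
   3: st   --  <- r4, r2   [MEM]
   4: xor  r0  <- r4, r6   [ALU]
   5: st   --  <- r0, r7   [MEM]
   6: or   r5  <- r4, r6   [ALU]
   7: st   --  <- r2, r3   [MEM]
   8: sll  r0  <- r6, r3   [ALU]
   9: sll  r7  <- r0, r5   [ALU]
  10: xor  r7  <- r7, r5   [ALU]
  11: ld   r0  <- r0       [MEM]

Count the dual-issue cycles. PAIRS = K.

PAIRS = 5

  cy0 -> i0&i1 (add.ALU/bne.BR) 2-wide
  cy1 -> i2 (st.MEM) no-port MEM/MEM
  cy2 -> i3&i4 (st.MEM/xor.ALU) 2-wide
  cy3 -> i5&i6 (st.MEM/or.ALU) 2-wide
  cy4 -> i7&i8 (st.MEM/sll.ALU) 2-wide
  cy5 -> i9 (sll.ALU) RAW+WAW r7
  cy6 -> i10&i11 (xor.ALU/ld.MEM) 2-wide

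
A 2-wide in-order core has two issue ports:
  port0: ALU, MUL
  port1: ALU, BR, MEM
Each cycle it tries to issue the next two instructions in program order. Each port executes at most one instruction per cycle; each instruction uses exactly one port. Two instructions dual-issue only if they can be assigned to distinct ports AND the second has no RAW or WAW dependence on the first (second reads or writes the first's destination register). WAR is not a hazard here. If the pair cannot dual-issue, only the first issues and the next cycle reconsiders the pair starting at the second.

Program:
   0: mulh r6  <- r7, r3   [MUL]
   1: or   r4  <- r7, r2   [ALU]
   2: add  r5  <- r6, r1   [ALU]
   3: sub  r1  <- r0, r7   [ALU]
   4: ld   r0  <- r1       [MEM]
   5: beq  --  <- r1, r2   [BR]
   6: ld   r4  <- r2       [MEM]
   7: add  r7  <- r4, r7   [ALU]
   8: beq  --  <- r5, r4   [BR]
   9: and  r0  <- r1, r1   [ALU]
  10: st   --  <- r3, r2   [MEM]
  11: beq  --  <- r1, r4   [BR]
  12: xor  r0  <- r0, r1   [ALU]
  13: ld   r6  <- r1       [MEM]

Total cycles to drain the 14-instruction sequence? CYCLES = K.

CYCLES = 9

c0: i0&i1 mulh;or  dual
c1: i2&i3 add;sub  dual
c2: i4 ld  no-port MEM/BR
c3: i5 beq  no-port BR/MEM
c4: i6 ld  RAW r4
c5: i7&i8 add;beq  dual
c6: i9&i10 and;st  dual
c7: i11&i12 beq;xor  dual
c8: i13 ld  tail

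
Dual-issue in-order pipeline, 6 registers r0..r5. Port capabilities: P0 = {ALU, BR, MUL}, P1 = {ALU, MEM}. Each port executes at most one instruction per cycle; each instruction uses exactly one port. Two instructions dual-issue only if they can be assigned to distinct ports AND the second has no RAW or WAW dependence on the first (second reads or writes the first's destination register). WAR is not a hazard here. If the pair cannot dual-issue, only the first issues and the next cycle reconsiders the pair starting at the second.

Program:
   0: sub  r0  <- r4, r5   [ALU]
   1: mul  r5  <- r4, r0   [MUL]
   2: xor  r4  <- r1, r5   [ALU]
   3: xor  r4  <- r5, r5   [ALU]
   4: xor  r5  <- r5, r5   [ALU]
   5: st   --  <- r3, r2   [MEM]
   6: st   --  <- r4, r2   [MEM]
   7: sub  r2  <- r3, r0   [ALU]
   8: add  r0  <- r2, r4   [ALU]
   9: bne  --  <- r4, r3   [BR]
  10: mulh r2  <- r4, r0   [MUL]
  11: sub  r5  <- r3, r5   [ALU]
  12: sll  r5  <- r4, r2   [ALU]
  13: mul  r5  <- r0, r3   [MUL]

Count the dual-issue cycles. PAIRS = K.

[0] i0  sub  -- RAW r0
[1] i1  mul  -- RAW r5
[2] i2  xor  -- WAW r4
[3] i3&i4  xor xor  -- dual
[4] i5  st  -- no-port MEM/MEM
[5] i6&i7  st sub  -- dual
[6] i8&i9  add bne  -- dual
[7] i10&i11  mulh sub  -- dual
[8] i12  sll  -- WAW r5
[9] i13  mul  -- tail

PAIRS = 4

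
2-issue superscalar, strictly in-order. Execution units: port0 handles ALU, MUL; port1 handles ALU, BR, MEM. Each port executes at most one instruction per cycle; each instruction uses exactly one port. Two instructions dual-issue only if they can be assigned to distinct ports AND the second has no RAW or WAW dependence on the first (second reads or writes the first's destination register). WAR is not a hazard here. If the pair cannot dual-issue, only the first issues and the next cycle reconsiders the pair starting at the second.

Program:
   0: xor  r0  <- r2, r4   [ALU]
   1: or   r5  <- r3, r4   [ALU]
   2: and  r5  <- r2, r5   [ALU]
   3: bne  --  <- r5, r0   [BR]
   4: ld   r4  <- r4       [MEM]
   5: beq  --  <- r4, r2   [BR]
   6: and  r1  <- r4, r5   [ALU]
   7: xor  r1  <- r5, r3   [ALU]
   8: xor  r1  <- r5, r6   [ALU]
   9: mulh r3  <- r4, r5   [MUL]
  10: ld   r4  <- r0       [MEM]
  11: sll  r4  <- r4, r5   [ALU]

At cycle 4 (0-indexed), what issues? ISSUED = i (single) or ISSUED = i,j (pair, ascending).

  cy0 -> i0,i1 (xor+or) dual
  cy1 -> i2 (and) RAW r5
  cy2 -> i3 (bne) no-port BR/MEM
  cy3 -> i4 (ld) no-port MEM/BR
  cy4 -> i5,i6 (beq+and) dual
  cy5 -> i7 (xor) WAW r1
  cy6 -> i8,i9 (xor+mulh) dual
  cy7 -> i10 (ld) RAW+WAW r4
  cy8 -> i11 (sll) tail

ISSUED = 5,6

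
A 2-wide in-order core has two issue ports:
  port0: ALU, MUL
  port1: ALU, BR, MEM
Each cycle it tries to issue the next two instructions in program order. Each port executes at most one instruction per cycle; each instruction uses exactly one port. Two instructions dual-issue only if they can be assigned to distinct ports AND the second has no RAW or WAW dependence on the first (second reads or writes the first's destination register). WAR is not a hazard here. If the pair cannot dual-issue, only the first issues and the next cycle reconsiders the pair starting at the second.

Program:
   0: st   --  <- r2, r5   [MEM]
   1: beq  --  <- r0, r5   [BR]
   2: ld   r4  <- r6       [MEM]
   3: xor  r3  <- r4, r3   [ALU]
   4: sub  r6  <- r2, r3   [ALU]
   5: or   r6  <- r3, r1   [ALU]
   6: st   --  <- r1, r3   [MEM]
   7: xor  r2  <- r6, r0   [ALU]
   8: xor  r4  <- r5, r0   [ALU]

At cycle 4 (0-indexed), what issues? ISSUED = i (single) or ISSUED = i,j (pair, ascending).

ISSUED = 4

t=0 i0:st.MEM ; no-port MEM/BR
t=1 i1:beq.BR ; no-port BR/MEM
t=2 i2:ld.MEM ; RAW r4
t=3 i3:xor.ALU ; RAW r3
t=4 i4:sub.ALU ; WAW r6
t=5 i5+i6:or.ALU st.MEM ; pair
t=6 i7+i8:xor.ALU xor.ALU ; pair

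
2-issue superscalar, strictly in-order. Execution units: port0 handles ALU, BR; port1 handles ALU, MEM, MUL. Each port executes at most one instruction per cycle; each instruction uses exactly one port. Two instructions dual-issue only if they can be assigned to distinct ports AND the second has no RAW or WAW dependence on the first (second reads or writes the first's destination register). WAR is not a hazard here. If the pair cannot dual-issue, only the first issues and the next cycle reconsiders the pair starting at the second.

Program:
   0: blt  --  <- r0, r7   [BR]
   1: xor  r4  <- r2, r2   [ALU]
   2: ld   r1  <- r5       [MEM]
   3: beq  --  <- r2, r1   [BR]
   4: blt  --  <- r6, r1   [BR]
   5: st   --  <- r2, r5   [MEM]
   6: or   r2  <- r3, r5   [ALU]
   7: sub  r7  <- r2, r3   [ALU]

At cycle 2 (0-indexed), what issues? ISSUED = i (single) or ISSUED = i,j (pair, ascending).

#0 head=0: blt.BR/xor.ALU i0+i1 2-wide
#1 head=2: ld.MEM i2 RAW r1
#2 head=3: beq.BR i3 no-port BR/BR
#3 head=4: blt.BR/st.MEM i4+i5 2-wide
#4 head=6: or.ALU i6 RAW r2
#5 head=7: sub.ALU i7 tail

ISSUED = 3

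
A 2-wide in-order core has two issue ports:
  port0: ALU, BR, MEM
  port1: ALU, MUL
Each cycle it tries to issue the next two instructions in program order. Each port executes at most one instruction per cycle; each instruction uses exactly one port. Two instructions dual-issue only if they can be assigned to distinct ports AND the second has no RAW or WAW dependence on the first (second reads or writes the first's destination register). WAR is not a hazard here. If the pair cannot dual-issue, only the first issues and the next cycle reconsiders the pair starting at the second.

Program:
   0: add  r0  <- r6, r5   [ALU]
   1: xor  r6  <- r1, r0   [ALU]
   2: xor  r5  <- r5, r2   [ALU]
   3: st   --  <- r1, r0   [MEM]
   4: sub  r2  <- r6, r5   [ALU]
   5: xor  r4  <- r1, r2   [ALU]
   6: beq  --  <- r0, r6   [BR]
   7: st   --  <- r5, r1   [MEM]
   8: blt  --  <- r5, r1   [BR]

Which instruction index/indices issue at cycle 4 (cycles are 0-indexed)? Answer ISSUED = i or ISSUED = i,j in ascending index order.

ISSUED = 7

0. add.ALU @i0  | RAW r0
1. xor.ALU;xor.ALU @i1/i2  | pair
2. st.MEM;sub.ALU @i3/i4  | pair
3. xor.ALU;beq.BR @i5/i6  | pair
4. st.MEM @i7  | no-port MEM/BR
5. blt.BR @i8  | tail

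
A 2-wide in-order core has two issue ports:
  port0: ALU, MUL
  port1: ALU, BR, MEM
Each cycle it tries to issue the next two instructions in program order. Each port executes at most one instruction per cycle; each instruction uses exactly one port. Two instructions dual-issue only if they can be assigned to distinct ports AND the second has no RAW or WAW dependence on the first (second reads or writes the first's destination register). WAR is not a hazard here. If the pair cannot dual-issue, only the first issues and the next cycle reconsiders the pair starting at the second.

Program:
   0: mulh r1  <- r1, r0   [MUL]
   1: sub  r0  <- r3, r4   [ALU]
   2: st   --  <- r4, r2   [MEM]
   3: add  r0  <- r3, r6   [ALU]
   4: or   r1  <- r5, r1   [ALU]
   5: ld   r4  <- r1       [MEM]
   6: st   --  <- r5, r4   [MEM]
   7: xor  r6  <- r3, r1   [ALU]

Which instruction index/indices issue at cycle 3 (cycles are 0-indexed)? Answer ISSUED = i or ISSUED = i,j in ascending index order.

#0 head=0: mulh.MUL+sub.ALU i0,i1 dual
#1 head=2: st.MEM+add.ALU i2,i3 dual
#2 head=4: or.ALU i4 RAW r1
#3 head=5: ld.MEM i5 no-port MEM/MEM
#4 head=6: st.MEM+xor.ALU i6,i7 dual

ISSUED = 5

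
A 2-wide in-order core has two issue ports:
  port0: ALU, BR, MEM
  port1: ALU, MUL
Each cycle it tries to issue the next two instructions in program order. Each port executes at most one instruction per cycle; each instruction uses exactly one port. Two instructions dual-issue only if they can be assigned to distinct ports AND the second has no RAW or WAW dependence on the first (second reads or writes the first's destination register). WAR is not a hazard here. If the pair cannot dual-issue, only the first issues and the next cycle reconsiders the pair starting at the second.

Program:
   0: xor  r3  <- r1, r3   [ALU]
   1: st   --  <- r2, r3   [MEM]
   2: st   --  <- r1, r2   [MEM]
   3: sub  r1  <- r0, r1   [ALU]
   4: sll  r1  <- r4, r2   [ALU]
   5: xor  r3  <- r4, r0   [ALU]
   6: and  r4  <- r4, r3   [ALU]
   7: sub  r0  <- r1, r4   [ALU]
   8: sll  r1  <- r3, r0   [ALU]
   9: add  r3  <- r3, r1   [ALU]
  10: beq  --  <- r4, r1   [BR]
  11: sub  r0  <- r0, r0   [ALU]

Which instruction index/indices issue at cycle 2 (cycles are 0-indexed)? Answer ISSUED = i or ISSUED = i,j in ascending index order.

ISSUED = 2,3

c0: i0 xor.ALU  RAW r3
c1: i1 st.MEM  no-port MEM/MEM
c2: i2+i3 st.MEM;sub.ALU  2-wide
c3: i4+i5 sll.ALU;xor.ALU  2-wide
c4: i6 and.ALU  RAW r4
c5: i7 sub.ALU  RAW r0
c6: i8 sll.ALU  RAW r1
c7: i9+i10 add.ALU;beq.BR  2-wide
c8: i11 sub.ALU  tail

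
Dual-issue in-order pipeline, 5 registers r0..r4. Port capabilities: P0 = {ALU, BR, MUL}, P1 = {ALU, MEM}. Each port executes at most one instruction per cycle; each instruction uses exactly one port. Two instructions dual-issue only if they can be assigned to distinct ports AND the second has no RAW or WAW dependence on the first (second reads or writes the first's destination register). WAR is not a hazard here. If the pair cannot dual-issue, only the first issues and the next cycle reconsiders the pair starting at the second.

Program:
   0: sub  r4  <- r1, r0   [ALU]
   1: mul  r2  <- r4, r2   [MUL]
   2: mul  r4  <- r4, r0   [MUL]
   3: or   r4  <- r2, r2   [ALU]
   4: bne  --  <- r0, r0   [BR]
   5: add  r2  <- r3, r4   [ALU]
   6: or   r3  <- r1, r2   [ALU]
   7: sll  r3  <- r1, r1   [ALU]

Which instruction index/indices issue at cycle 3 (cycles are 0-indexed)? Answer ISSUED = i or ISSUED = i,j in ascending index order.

ISSUED = 3,4

#0 head=0: sub i0 RAW r4
#1 head=1: mul i1 no-port MUL/MUL
#2 head=2: mul i2 WAW r4
#3 head=3: or;bne i3,i4 dual
#4 head=5: add i5 RAW r2
#5 head=6: or i6 WAW r3
#6 head=7: sll i7 tail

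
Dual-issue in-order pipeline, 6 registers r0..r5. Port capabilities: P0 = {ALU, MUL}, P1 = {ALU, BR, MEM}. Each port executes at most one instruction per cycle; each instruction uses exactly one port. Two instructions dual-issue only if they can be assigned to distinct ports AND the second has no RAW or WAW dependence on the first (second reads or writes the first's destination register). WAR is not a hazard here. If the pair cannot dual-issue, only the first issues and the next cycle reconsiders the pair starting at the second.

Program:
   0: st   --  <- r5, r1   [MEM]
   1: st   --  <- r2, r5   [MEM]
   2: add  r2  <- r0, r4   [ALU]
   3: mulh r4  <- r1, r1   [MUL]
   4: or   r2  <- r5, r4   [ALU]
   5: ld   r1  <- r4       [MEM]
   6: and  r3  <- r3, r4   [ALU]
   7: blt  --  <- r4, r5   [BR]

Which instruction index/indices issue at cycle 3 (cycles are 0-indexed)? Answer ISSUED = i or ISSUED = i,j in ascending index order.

  cy0 -> i0 (st.MEM) no-port MEM/MEM
  cy1 -> i1+i2 (st.MEM add.ALU) dual
  cy2 -> i3 (mulh.MUL) RAW r4
  cy3 -> i4+i5 (or.ALU ld.MEM) dual
  cy4 -> i6+i7 (and.ALU blt.BR) dual

ISSUED = 4,5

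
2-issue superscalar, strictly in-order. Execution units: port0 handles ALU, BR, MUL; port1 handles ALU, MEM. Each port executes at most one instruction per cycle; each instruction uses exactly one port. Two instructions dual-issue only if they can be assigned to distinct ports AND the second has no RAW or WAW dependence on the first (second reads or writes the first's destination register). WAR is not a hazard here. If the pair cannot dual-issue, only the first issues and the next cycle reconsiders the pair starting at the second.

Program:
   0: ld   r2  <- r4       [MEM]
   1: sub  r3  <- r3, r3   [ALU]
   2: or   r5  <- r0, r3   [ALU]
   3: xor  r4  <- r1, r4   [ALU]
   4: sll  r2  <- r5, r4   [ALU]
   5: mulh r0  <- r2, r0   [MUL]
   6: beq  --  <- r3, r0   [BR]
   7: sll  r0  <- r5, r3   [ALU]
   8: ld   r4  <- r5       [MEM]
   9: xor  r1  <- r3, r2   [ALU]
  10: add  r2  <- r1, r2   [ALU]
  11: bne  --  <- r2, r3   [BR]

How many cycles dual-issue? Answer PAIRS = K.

PAIRS = 4

t=0 i0,i1:ld.MEM/sub.ALU ; pair
t=1 i2,i3:or.ALU/xor.ALU ; pair
t=2 i4:sll.ALU ; RAW r2
t=3 i5:mulh.MUL ; no-port MUL/BR
t=4 i6,i7:beq.BR/sll.ALU ; pair
t=5 i8,i9:ld.MEM/xor.ALU ; pair
t=6 i10:add.ALU ; RAW r2
t=7 i11:bne.BR ; tail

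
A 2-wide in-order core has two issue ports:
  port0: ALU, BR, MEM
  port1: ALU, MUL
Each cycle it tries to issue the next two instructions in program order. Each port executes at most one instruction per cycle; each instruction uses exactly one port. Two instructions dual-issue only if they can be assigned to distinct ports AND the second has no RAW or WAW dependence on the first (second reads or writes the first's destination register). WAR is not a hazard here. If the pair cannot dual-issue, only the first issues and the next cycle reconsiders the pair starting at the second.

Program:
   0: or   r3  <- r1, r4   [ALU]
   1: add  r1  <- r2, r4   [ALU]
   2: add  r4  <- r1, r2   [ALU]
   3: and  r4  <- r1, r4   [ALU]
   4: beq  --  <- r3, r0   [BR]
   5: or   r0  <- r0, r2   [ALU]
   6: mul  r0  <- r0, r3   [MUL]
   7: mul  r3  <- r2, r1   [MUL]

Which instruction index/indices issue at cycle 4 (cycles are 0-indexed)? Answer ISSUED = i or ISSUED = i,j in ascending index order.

ISSUED = 6

  cy0 -> i0/i1 (or.ALU;add.ALU) 2-wide
  cy1 -> i2 (add.ALU) RAW+WAW r4
  cy2 -> i3/i4 (and.ALU;beq.BR) 2-wide
  cy3 -> i5 (or.ALU) RAW+WAW r0
  cy4 -> i6 (mul.MUL) no-port MUL/MUL
  cy5 -> i7 (mul.MUL) tail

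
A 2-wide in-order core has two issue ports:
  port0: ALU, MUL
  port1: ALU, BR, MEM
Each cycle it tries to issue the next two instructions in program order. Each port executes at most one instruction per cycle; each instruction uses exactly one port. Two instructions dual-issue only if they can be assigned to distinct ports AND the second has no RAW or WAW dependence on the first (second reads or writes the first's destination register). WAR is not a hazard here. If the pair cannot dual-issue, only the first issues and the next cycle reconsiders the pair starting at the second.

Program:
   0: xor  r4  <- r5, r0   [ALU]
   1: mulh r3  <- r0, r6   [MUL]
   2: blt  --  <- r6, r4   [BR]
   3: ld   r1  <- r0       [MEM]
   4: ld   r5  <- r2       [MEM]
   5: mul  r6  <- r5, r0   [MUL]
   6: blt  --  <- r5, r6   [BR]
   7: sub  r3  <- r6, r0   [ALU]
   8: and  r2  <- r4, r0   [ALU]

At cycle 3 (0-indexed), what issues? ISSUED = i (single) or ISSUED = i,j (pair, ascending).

t=0 i0/i1:xor/mulh ; 2-wide
t=1 i2:blt ; no-port BR/MEM
t=2 i3:ld ; no-port MEM/MEM
t=3 i4:ld ; RAW r5
t=4 i5:mul ; RAW r6
t=5 i6/i7:blt/sub ; 2-wide
t=6 i8:and ; tail

ISSUED = 4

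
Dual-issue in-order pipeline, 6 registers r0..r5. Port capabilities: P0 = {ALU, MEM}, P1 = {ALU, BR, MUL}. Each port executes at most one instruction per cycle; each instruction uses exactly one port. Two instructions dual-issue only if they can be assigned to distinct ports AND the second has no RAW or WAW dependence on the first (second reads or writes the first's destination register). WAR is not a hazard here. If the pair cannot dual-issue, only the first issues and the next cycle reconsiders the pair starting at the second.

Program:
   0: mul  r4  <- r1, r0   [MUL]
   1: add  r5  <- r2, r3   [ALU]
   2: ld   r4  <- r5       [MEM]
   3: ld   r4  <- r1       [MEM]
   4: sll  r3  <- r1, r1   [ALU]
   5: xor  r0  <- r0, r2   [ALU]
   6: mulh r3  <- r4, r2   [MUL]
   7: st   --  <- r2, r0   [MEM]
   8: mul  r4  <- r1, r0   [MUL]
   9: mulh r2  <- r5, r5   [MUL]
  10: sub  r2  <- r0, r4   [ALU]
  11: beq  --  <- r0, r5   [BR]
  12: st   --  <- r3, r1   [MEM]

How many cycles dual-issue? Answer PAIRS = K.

PAIRS = 5

t=0 i0&i1:mul.MUL/add.ALU ; pair
t=1 i2:ld.MEM ; no-port MEM/MEM
t=2 i3&i4:ld.MEM/sll.ALU ; pair
t=3 i5&i6:xor.ALU/mulh.MUL ; pair
t=4 i7&i8:st.MEM/mul.MUL ; pair
t=5 i9:mulh.MUL ; WAW r2
t=6 i10&i11:sub.ALU/beq.BR ; pair
t=7 i12:st.MEM ; tail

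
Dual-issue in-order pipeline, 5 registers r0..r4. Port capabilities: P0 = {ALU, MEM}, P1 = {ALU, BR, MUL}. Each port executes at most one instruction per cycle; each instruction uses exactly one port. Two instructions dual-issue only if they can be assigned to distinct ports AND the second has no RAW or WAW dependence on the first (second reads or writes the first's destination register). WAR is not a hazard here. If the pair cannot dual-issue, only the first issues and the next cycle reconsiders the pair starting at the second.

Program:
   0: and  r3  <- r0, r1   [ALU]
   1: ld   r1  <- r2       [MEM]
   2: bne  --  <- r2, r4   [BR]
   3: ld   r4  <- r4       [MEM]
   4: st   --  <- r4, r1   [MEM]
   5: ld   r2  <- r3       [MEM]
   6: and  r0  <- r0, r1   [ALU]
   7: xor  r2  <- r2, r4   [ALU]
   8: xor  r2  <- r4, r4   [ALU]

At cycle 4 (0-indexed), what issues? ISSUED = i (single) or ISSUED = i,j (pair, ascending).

ISSUED = 7

#0 head=0: and.ALU/ld.MEM i0&i1 2-wide
#1 head=2: bne.BR/ld.MEM i2&i3 2-wide
#2 head=4: st.MEM i4 no-port MEM/MEM
#3 head=5: ld.MEM/and.ALU i5&i6 2-wide
#4 head=7: xor.ALU i7 WAW r2
#5 head=8: xor.ALU i8 tail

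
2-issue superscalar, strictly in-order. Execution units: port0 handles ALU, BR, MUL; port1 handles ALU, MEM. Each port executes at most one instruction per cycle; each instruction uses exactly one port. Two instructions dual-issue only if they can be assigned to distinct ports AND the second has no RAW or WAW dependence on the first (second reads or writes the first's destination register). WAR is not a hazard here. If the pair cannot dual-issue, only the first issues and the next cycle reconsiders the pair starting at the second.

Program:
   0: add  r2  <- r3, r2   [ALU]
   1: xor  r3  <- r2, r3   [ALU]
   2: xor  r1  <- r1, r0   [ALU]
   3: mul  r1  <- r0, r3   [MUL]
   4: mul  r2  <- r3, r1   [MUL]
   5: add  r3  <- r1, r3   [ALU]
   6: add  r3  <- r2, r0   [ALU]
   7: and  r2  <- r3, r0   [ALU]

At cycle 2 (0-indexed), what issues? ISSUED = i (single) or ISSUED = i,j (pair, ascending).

#0 head=0: add i0 RAW r2
#1 head=1: xor+xor i1&i2 pair
#2 head=3: mul i3 no-port MUL/MUL
#3 head=4: mul+add i4&i5 pair
#4 head=6: add i6 RAW r3
#5 head=7: and i7 tail

ISSUED = 3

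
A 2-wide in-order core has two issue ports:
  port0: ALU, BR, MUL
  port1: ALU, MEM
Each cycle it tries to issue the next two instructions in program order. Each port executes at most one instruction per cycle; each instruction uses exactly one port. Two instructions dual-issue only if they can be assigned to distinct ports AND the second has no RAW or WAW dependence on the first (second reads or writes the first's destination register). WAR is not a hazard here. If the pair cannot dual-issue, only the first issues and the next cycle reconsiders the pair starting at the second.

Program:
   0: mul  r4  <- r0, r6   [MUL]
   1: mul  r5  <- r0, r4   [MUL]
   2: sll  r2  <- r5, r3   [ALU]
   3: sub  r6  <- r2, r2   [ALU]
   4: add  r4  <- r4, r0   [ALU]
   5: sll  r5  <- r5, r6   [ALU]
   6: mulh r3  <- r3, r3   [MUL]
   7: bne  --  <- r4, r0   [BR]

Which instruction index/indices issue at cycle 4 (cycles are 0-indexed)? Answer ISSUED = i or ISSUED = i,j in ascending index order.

ISSUED = 5,6

#0 head=0: mul i0 no-port MUL/MUL
#1 head=1: mul i1 RAW r5
#2 head=2: sll i2 RAW r2
#3 head=3: sub+add i3+i4 2-wide
#4 head=5: sll+mulh i5+i6 2-wide
#5 head=7: bne i7 tail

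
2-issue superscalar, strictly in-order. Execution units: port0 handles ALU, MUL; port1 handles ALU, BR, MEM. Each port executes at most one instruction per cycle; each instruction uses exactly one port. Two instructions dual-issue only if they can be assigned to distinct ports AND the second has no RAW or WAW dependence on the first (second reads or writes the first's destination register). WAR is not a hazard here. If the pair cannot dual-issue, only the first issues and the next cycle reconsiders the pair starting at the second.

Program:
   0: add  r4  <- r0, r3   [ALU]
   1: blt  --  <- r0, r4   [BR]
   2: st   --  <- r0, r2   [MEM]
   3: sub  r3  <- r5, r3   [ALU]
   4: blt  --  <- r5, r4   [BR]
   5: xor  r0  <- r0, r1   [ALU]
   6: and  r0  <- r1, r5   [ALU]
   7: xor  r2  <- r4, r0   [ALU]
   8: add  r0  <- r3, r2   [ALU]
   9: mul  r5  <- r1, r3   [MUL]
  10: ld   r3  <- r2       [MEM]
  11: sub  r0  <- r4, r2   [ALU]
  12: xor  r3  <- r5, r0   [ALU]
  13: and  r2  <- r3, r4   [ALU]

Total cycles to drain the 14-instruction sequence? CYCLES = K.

t=0 i0:add.ALU ; RAW r4
t=1 i1:blt.BR ; no-port BR/MEM
t=2 i2,i3:st.MEM;sub.ALU ; dual
t=3 i4,i5:blt.BR;xor.ALU ; dual
t=4 i6:and.ALU ; RAW r0
t=5 i7:xor.ALU ; RAW r2
t=6 i8,i9:add.ALU;mul.MUL ; dual
t=7 i10,i11:ld.MEM;sub.ALU ; dual
t=8 i12:xor.ALU ; RAW r3
t=9 i13:and.ALU ; tail

CYCLES = 10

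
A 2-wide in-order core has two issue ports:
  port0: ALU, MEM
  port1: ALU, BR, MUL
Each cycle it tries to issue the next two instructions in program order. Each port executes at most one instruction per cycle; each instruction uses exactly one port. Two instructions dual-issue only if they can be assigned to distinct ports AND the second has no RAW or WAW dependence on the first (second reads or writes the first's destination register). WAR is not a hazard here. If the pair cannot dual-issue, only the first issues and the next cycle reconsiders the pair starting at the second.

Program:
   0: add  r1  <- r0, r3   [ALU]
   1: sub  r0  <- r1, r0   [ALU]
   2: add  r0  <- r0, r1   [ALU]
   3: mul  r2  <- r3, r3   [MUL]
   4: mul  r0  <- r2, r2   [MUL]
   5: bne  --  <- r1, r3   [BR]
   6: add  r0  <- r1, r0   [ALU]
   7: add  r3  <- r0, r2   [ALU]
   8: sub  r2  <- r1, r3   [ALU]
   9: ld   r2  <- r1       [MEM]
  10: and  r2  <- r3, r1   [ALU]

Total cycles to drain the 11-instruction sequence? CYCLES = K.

[0] i0  add  -- RAW r1
[1] i1  sub  -- RAW+WAW r0
[2] i2+i3  add mul  -- pair
[3] i4  mul  -- no-port MUL/BR
[4] i5+i6  bne add  -- pair
[5] i7  add  -- RAW r3
[6] i8  sub  -- WAW r2
[7] i9  ld  -- WAW r2
[8] i10  and  -- tail

CYCLES = 9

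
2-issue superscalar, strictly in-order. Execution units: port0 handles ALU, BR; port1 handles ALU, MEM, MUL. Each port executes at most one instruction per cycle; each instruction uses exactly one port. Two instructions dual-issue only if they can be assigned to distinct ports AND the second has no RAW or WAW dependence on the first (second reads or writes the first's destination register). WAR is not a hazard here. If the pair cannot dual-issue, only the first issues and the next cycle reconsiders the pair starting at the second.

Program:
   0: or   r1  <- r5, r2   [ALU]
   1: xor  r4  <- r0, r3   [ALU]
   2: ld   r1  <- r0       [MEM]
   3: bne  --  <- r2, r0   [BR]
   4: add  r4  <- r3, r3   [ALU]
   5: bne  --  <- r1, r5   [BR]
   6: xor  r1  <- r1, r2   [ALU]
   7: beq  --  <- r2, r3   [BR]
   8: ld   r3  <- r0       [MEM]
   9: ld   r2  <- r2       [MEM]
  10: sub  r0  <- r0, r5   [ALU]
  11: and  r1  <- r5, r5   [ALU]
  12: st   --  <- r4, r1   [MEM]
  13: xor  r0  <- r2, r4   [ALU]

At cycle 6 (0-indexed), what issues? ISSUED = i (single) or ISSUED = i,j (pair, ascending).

[0] i0&i1  or.ALU/xor.ALU  -- 2-wide
[1] i2&i3  ld.MEM/bne.BR  -- 2-wide
[2] i4&i5  add.ALU/bne.BR  -- 2-wide
[3] i6&i7  xor.ALU/beq.BR  -- 2-wide
[4] i8  ld.MEM  -- no-port MEM/MEM
[5] i9&i10  ld.MEM/sub.ALU  -- 2-wide
[6] i11  and.ALU  -- RAW r1
[7] i12&i13  st.MEM/xor.ALU  -- 2-wide

ISSUED = 11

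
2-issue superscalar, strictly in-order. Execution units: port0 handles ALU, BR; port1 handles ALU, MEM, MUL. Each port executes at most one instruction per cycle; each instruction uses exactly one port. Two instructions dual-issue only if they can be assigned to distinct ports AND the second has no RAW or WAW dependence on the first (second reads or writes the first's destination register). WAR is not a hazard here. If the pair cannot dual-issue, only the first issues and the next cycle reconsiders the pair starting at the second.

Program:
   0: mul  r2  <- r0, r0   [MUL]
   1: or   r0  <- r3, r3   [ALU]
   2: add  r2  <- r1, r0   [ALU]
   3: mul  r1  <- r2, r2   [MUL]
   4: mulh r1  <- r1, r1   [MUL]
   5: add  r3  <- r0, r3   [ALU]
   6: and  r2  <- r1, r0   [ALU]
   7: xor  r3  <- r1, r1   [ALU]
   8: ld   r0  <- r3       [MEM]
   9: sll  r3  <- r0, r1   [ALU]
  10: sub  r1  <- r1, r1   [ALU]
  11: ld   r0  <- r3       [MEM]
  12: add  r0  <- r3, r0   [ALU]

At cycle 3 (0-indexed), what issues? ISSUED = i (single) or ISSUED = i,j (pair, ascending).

ISSUED = 4,5

t=0 i0&i1:mul.MUL or.ALU ; dual
t=1 i2:add.ALU ; RAW r2
t=2 i3:mul.MUL ; no-port MUL/MUL
t=3 i4&i5:mulh.MUL add.ALU ; dual
t=4 i6&i7:and.ALU xor.ALU ; dual
t=5 i8:ld.MEM ; RAW r0
t=6 i9&i10:sll.ALU sub.ALU ; dual
t=7 i11:ld.MEM ; RAW+WAW r0
t=8 i12:add.ALU ; tail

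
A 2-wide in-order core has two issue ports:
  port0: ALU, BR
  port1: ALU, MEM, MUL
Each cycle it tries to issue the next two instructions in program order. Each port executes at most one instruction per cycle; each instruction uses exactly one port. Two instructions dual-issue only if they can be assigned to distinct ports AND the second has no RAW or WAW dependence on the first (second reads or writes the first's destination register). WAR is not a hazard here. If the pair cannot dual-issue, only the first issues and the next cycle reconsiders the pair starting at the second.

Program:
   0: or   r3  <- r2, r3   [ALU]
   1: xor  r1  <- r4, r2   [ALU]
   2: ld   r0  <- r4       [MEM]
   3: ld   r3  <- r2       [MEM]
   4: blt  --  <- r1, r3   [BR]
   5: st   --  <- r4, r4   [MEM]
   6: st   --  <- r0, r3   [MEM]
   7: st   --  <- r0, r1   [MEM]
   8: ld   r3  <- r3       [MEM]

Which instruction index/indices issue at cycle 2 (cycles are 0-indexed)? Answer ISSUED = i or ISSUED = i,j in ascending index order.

ISSUED = 3

  cy0 -> i0+i1 (or.ALU xor.ALU) 2-wide
  cy1 -> i2 (ld.MEM) no-port MEM/MEM
  cy2 -> i3 (ld.MEM) RAW r3
  cy3 -> i4+i5 (blt.BR st.MEM) 2-wide
  cy4 -> i6 (st.MEM) no-port MEM/MEM
  cy5 -> i7 (st.MEM) no-port MEM/MEM
  cy6 -> i8 (ld.MEM) tail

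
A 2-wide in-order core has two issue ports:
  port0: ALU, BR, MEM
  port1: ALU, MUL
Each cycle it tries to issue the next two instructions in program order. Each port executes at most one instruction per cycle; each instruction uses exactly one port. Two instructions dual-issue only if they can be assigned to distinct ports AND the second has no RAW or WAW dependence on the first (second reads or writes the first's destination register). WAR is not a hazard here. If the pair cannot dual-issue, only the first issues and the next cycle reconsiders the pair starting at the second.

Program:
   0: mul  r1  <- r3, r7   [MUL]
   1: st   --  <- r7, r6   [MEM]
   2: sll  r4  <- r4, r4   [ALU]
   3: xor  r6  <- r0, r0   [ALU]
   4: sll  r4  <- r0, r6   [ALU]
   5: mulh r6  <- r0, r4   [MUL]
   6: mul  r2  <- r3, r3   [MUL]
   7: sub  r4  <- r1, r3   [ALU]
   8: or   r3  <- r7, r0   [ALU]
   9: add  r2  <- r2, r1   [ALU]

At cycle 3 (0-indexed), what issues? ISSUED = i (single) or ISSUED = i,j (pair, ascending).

t=0 i0&i1:mul/st ; 2-wide
t=1 i2&i3:sll/xor ; 2-wide
t=2 i4:sll ; RAW r4
t=3 i5:mulh ; no-port MUL/MUL
t=4 i6&i7:mul/sub ; 2-wide
t=5 i8&i9:or/add ; 2-wide

ISSUED = 5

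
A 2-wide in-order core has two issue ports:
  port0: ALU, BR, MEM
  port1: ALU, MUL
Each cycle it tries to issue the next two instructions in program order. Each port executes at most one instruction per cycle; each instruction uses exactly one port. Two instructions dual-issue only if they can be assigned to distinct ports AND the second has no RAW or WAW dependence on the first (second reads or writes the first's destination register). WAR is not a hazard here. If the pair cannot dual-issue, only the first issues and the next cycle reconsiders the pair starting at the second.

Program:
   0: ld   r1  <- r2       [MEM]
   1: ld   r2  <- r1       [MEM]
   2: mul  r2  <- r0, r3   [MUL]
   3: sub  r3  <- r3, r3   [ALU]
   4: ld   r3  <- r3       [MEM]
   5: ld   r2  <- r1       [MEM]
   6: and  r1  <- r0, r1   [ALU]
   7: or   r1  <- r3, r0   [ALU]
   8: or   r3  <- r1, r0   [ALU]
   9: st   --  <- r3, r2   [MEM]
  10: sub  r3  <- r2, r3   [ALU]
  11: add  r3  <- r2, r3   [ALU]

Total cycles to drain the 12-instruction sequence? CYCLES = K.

CYCLES = 9

[0] i0  ld  -- no-port MEM/MEM
[1] i1  ld  -- WAW r2
[2] i2+i3  mul+sub  -- pair
[3] i4  ld  -- no-port MEM/MEM
[4] i5+i6  ld+and  -- pair
[5] i7  or  -- RAW r1
[6] i8  or  -- RAW r3
[7] i9+i10  st+sub  -- pair
[8] i11  add  -- tail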